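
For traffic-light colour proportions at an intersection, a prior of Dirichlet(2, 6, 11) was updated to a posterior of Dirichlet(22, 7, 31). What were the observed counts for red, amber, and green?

For a Dirichlet(α) prior with multinomial counts c, the posterior is Dirichlet(α + c) componentwise.
Counts are posterior − prior componentwise: 22−2=20, 7−6=1, 31−11=20.

counts (20, 1, 20)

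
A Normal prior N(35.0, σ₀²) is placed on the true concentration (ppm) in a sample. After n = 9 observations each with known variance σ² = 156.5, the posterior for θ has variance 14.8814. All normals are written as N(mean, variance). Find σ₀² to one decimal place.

σ₀² = 103.2

Posterior precision equals prior precision plus data precision: 1/σ_n² = 1/σ₀² + n/σ².
So 1/σ₀² = 1/14.8814 − 9/156.5 = 0.067198 − 0.057508 = 0.009690.
Hence σ₀² = 1/0.009690 ≈ 103.2.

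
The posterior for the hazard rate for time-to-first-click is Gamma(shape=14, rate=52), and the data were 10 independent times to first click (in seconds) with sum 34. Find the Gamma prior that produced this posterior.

Gamma(shape=4, rate=18)

Gamma–exponential conjugacy: posterior shape = α + n, posterior rate = β + Σtᵢ.
So α = 14 − 10 = 4 and β = 52 − 34 = 18.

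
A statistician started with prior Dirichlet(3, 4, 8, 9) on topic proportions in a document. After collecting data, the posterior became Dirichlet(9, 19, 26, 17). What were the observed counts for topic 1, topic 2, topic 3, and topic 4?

counts (6, 15, 18, 8)

For a Dirichlet(α) prior with multinomial counts c, the posterior is Dirichlet(α + c) componentwise.
Counts are posterior − prior componentwise: 9−3=6, 19−4=15, 26−8=18, 17−9=8.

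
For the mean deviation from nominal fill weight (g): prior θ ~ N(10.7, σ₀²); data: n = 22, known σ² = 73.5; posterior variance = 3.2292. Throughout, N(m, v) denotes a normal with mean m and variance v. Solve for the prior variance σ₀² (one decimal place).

σ₀² = 96.6

Posterior precision equals prior precision plus data precision: 1/σ_n² = 1/σ₀² + n/σ².
So 1/σ₀² = 1/3.2292 − 22/73.5 = 0.309674 − 0.299320 = 0.010354.
Hence σ₀² = 1/0.010354 ≈ 96.6.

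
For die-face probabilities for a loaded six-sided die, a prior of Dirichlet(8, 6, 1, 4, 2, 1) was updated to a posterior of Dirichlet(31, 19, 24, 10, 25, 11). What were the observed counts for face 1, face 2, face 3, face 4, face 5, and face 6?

counts (23, 13, 23, 6, 23, 10)

For a Dirichlet(α) prior with multinomial counts c, the posterior is Dirichlet(α + c) componentwise.
Counts are posterior − prior componentwise: 31−8=23, 19−6=13, 24−1=23, 10−4=6, 25−2=23, 11−1=10.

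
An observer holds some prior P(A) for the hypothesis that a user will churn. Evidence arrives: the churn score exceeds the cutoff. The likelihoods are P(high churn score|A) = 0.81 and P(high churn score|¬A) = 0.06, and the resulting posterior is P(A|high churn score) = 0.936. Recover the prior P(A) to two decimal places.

In odds form, posterior odds = prior odds × likelihood ratio, so prior odds = posterior odds ÷ LR.
Posterior odds = 0.936/(1−0.936) = 14.6250. LR = 0.81/0.06 = 13.5000.
Prior odds = 14.6250/13.5000 = 1.0833, so P(A) = 1.0833/(1+1.0833) ≈ 0.52.

P(A) = 0.52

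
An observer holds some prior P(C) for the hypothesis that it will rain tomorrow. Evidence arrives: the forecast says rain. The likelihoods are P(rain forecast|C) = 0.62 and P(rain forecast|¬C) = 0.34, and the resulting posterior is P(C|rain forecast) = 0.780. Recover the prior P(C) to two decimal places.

Bayes' rule in odds form gives O(C|E) = O(C)·[P(E|C)/P(E|¬C)], hence O(C) = O(C|E)/LR.
Posterior odds = 0.780/(1−0.780) = 3.5455. LR = 0.62/0.34 = 1.8235.
Prior odds = 3.5455/1.8235 = 1.9443, so P(C) = 1.9443/(1+1.9443) ≈ 0.66.

P(C) = 0.66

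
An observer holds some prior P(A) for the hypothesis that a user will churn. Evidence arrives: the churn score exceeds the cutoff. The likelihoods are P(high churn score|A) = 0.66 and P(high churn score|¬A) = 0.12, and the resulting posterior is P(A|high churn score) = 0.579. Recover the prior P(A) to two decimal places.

Bayes' rule in odds form gives O(A|E) = O(A)·[P(E|A)/P(E|¬A)], hence O(A) = O(A|E)/LR.
Posterior odds = 0.579/(1−0.579) = 1.3753. LR = 0.66/0.12 = 5.5000.
Prior odds = 1.3753/5.5000 = 0.2501, so P(A) = 0.2501/(1+0.2501) ≈ 0.20.

P(A) = 0.20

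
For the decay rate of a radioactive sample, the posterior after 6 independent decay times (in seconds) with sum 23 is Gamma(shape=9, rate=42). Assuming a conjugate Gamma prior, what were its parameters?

For an exponential likelihood with a Gamma(α, β) prior on the rate, n observations with total T give posterior Gamma(α+n, β+T).
So α = 9 − 6 = 3 and β = 42 − 23 = 19.

Gamma(shape=3, rate=19)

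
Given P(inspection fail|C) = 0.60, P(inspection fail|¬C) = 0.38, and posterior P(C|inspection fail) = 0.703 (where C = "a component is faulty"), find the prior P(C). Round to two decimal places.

P(C) = 0.60

In odds form, posterior odds = prior odds × likelihood ratio, so prior odds = posterior odds ÷ LR.
Posterior odds = 0.703/(1−0.703) = 2.3670. LR = 0.60/0.38 = 1.5789.
Prior odds = 2.3670/1.5789 = 1.4991, so P(C) = 1.4991/(1+1.4991) ≈ 0.60.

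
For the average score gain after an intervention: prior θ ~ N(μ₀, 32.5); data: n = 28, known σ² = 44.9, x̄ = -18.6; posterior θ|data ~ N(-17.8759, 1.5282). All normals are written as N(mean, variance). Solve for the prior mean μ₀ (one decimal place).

μ₀ = -3.2

The posterior mean is a precision-weighted average: μ_n = (τ₀μ₀ + τ_data·x̄)/(τ₀+τ_data), with τ₀=1/σ₀² and τ_data=n/σ².
Here τ₀ = 1/32.5 = 0.030769 and τ_data = 28/44.9 = 0.623608, so τ_n = 0.654377.
Rearranging for μ₀: μ₀ = (μ_n·τ_n − τ_data·x̄)/τ₀ = (-17.8759·0.654377 − 0.623608·-18.6) / 0.030769 = -0.098469/0.030769 ≈ -3.2.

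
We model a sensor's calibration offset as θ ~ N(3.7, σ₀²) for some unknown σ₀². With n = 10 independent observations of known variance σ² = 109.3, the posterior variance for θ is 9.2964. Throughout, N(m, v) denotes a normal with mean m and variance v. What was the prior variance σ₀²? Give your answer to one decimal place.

σ₀² = 62.2

Posterior precision equals prior precision plus data precision: 1/σ_n² = 1/σ₀² + n/σ².
So 1/σ₀² = 1/9.2964 − 10/109.3 = 0.107569 − 0.091491 = 0.016078.
Hence σ₀² = 1/0.016078 ≈ 62.2.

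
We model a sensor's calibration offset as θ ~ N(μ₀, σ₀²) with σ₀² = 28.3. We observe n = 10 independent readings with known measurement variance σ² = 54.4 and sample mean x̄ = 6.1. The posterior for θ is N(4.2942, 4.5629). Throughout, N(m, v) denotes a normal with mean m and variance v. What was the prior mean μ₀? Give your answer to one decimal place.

The posterior mean is a precision-weighted average: μ_n = (τ₀μ₀ + τ_data·x̄)/(τ₀+τ_data), with τ₀=1/σ₀² and τ_data=n/σ².
Here τ₀ = 1/28.3 = 0.035336 and τ_data = 10/54.4 = 0.183824, so τ_n = 0.219160.
Rearranging for μ₀: μ₀ = (μ_n·τ_n − τ_data·x̄)/τ₀ = (4.2942·0.219160 − 0.183824·6.1) / 0.035336 = -0.180210/0.035336 ≈ -5.1.

μ₀ = -5.1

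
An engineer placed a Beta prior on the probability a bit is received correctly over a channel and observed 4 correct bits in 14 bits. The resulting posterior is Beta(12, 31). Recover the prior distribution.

Under Beta–binomial conjugacy the posterior parameters are (a+s, b+f).
Subtract the data counts: 12−4=8, 31−10=21.

Beta(8, 21)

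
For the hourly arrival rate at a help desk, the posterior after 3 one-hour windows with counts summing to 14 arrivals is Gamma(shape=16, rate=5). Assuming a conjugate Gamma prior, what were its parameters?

Gamma–Poisson conjugacy: posterior shape = α + Σxᵢ, posterior rate = β + n.
So α = 16 − 14 = 2 and β = 5 − 3 = 2.

Gamma(shape=2, rate=2)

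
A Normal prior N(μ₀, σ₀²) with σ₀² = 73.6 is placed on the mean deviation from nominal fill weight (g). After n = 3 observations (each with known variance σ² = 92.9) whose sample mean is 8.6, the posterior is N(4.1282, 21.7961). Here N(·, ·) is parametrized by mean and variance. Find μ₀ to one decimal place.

μ₀ = -6.5

The posterior mean is a precision-weighted average: μ_n = (τ₀μ₀ + τ_data·x̄)/(τ₀+τ_data), with τ₀=1/σ₀² and τ_data=n/σ².
Here τ₀ = 1/73.6 = 0.013587 and τ_data = 3/92.9 = 0.032293, so τ_n = 0.045880.
Rearranging for μ₀: μ₀ = (μ_n·τ_n − τ_data·x̄)/τ₀ = (4.1282·0.045880 − 0.032293·8.6) / 0.013587 = -0.088318/0.013587 ≈ -6.5.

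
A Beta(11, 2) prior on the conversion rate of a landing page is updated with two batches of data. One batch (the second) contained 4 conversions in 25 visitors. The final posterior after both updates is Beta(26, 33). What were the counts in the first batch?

11 conversions and 10 bounces

Because Beta–binomial updating is additive in the counts, the combined data contributed (α_post−α_prior, β_post−β_prior) successes and failures.
Total across both batches: 26−11=15 conversions, 33−2=31 bounces.
Subtract the second batch: 15−4=11 conversions and 31−21=10 bounces.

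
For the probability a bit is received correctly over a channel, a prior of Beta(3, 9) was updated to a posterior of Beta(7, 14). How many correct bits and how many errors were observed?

Beta is conjugate to the binomial likelihood: posterior = Beta(a+s, b+f).
So s = 7 − 3 = 4 and f = 14 − 9 = 5.

4 correct bits and 5 errors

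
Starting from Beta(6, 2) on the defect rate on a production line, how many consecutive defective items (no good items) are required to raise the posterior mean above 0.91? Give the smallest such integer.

After k defective items and 0 good items the posterior is Beta(6+k, 2), with mean (6+k)/(6+2+k).
Set (6+k)/(8+k) > 0.91 and solve: k > (0.91·8 − 6)/(1 − 0.91) = 14.222.
The smallest integer exceeding 14.222 is 15.

k = 15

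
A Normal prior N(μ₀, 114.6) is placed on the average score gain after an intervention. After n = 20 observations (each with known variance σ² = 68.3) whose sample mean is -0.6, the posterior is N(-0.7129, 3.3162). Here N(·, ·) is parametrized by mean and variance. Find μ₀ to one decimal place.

μ₀ = -4.5

With known observation variance, the Normal–Normal posterior has precision τ_n = τ₀ + n/σ² and mean μ_n = (τ₀μ₀ + (n/σ²)x̄)/τ_n.
Here τ₀ = 1/114.6 = 0.008726 and τ_data = 20/68.3 = 0.292826, so τ_n = 0.301552.
Rearranging for μ₀: μ₀ = (μ_n·τ_n − τ_data·x̄)/τ₀ = (-0.7129·0.301552 − 0.292826·-0.6) / 0.008726 = -0.039281/0.008726 ≈ -4.5.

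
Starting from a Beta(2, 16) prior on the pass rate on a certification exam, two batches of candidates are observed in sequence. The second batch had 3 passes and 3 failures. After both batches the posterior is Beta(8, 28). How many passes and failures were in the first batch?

Because Beta–binomial updating is additive in the counts, the combined data contributed (α_post−α_prior, β_post−β_prior) successes and failures.
Total across both batches: 8−2=6 passes, 28−16=12 failures.
Subtract the second batch: 6−3=3 passes and 12−3=9 failures.

3 passes and 9 failures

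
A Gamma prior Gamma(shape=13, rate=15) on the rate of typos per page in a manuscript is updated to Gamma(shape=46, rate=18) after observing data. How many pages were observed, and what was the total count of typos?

Gamma–Poisson conjugacy: posterior shape = α + Σxᵢ, posterior rate = β + n.
Matching: Σxᵢ = 46 − 13 = 33 and n = 18 − 15 = 3.

n = 3 pages with total 33 typos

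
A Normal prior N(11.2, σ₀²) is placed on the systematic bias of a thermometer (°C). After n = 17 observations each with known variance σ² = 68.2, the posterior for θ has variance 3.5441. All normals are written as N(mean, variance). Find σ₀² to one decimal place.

Posterior precision equals prior precision plus data precision: 1/σ_n² = 1/σ₀² + n/σ².
So 1/σ₀² = 1/3.5441 − 17/68.2 = 0.282159 − 0.249267 = 0.032892.
Hence σ₀² = 1/0.032892 ≈ 30.4.

σ₀² = 30.4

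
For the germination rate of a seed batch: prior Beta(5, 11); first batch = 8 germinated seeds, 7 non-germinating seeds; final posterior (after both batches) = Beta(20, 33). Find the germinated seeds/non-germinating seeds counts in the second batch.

Because Beta–binomial updating is additive in the counts, the combined data contributed (α_post−α_prior, β_post−β_prior) successes and failures.
Total across both batches: 20−5=15 germinated seeds, 33−11=22 non-germinating seeds.
Subtract the first batch: 15−8=7 germinated seeds and 22−7=15 non-germinating seeds.

7 germinated seeds and 15 non-germinating seeds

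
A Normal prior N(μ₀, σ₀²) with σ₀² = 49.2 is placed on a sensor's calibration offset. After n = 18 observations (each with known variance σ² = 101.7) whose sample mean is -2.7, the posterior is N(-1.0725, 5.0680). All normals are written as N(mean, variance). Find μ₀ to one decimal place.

The posterior mean is a precision-weighted average: μ_n = (τ₀μ₀ + τ_data·x̄)/(τ₀+τ_data), with τ₀=1/σ₀² and τ_data=n/σ².
Here τ₀ = 1/49.2 = 0.020325 and τ_data = 18/101.7 = 0.176991, so τ_n = 0.197316.
Rearranging for μ₀: μ₀ = (μ_n·τ_n − τ_data·x̄)/τ₀ = (-1.0725·0.197316 − 0.176991·-2.7) / 0.020325 = 0.266254/0.020325 ≈ 13.1.

μ₀ = 13.1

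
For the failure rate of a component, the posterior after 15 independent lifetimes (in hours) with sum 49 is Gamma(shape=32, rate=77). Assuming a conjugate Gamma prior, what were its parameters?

Gamma(shape=17, rate=28)

For an exponential likelihood with a Gamma(α, β) prior on the rate, n observations with total T give posterior Gamma(α+n, β+T).
So α = 32 − 15 = 17 and β = 77 − 49 = 28.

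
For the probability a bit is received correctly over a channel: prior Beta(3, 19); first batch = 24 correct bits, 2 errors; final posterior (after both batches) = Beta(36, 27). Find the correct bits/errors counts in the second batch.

Sequential conjugate updates are equivalent to a single update on the pooled data, so total successes = posterior α − prior α and total failures = posterior β − prior β.
Total across both batches: 36−3=33 correct bits, 27−19=8 errors.
Subtract the first batch: 33−24=9 correct bits and 8−2=6 errors.

9 correct bits and 6 errors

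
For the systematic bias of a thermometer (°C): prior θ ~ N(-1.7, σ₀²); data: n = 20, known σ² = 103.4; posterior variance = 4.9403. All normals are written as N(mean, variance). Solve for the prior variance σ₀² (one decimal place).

Posterior precision equals prior precision plus data precision: 1/σ_n² = 1/σ₀² + n/σ².
So 1/σ₀² = 1/4.9403 − 20/103.4 = 0.202417 − 0.193424 = 0.008993.
Hence σ₀² = 1/0.008993 ≈ 111.2.

σ₀² = 111.2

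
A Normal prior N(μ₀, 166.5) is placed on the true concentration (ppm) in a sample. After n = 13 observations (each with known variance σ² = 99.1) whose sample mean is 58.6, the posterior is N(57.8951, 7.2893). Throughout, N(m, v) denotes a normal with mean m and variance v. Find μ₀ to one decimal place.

With known observation variance, the Normal–Normal posterior has precision τ_n = τ₀ + n/σ² and mean μ_n = (τ₀μ₀ + (n/σ²)x̄)/τ_n.
Here τ₀ = 1/166.5 = 0.006006 and τ_data = 13/99.1 = 0.131181, so τ_n = 0.137187.
Rearranging for μ₀: μ₀ = (μ_n·τ_n − τ_data·x̄)/τ₀ = (57.8951·0.137187 − 0.131181·58.6) / 0.006006 = 0.255248/0.006006 ≈ 42.5.

μ₀ = 42.5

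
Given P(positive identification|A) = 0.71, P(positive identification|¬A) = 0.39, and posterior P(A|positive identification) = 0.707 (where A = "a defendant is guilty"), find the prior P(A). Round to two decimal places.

P(A) = 0.57

In odds form, posterior odds = prior odds × likelihood ratio, so prior odds = posterior odds ÷ LR.
Posterior odds = 0.707/(1−0.707) = 2.4130. LR = 0.71/0.39 = 1.8205.
Prior odds = 2.4130/1.8205 = 1.3255, so P(A) = 1.3255/(1+1.3255) ≈ 0.57.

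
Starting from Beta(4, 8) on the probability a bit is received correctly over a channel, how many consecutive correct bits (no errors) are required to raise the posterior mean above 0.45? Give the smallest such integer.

k = 3

After k correct bits and 0 errors the posterior is Beta(4+k, 8), with mean (4+k)/(4+8+k).
Set (4+k)/(12+k) > 0.45 and solve: k > (0.45·12 − 4)/(1 − 0.45) = 2.545.
The smallest integer exceeding 2.545 is 3.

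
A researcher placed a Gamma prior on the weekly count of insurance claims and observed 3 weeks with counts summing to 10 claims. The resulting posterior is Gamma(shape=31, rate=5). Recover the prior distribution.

Gamma(shape=21, rate=2)

A Gamma(α, β) prior (rate parametrization) on a Poisson rate with n observations summing to S gives posterior Gamma(α+S, β+n).
So α = 31 − 10 = 21 and β = 5 − 3 = 2.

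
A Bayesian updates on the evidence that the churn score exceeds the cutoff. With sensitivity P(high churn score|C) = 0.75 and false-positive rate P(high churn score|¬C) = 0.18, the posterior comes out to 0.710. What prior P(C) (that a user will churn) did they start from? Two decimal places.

P(C) = 0.37

In odds form, posterior odds = prior odds × likelihood ratio, so prior odds = posterior odds ÷ LR.
Posterior odds = 0.710/(1−0.710) = 2.4483. LR = 0.75/0.18 = 4.1667.
Prior odds = 2.4483/4.1667 = 0.5876, so P(C) = 0.5876/(1+0.5876) ≈ 0.37.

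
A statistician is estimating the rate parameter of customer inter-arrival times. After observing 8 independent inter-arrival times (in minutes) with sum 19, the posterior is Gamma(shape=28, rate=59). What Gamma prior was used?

For an exponential likelihood with a Gamma(α, β) prior on the rate, n observations with total T give posterior Gamma(α+n, β+T).
So α = 28 − 8 = 20 and β = 59 − 19 = 40.

Gamma(shape=20, rate=40)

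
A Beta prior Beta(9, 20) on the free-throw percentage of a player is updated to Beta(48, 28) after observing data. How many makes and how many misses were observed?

39 makes and 8 misses

Under Beta–binomial conjugacy the posterior parameters are (α+s, β+f).
So s = 48 − 9 = 39 and f = 28 − 20 = 8.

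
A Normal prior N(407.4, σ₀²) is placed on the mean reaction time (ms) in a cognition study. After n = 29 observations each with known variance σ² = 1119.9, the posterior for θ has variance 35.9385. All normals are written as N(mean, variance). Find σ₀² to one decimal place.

σ₀² = 518.1

For the Normal–Normal model with known σ², precisions add: τ_n = τ₀ + n/σ².
So 1/σ₀² = 1/35.9385 − 29/1119.9 = 0.027825 − 0.025895 = 0.001930.
Hence σ₀² = 1/0.001930 ≈ 518.1.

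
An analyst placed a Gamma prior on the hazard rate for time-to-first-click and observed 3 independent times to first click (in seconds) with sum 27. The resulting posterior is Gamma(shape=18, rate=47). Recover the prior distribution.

For an exponential likelihood with a Gamma(α, β) prior on the rate, n observations with total T give posterior Gamma(α+n, β+T).
So α = 18 − 3 = 15 and β = 47 − 27 = 20.

Gamma(shape=15, rate=20)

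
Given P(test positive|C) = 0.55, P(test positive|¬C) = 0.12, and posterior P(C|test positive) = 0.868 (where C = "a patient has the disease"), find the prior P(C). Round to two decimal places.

P(C) = 0.59

In odds form, posterior odds = prior odds × likelihood ratio, so prior odds = posterior odds ÷ LR.
Posterior odds = 0.868/(1−0.868) = 6.5758. LR = 0.55/0.12 = 4.5833.
Prior odds = 6.5758/4.5833 = 1.4347, so P(C) = 1.4347/(1+1.4347) ≈ 0.59.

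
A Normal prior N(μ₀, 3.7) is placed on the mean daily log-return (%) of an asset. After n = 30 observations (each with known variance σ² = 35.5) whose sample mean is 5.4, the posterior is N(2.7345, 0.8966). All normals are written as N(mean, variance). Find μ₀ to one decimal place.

With known observation variance, the Normal–Normal posterior has precision τ_n = τ₀ + n/σ² and mean μ_n = (τ₀μ₀ + (n/σ²)x̄)/τ_n.
Here τ₀ = 1/3.7 = 0.270270 and τ_data = 30/35.5 = 0.845070, so τ_n = 1.115340.
Rearranging for μ₀: μ₀ = (μ_n·τ_n − τ_data·x̄)/τ₀ = (2.7345·1.115340 − 0.845070·5.4) / 0.270270 = -1.513481/0.270270 ≈ -5.6.

μ₀ = -5.6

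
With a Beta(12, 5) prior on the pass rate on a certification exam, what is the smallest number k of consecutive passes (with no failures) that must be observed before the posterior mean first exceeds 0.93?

After k passes and 0 failures the posterior is Beta(12+k, 5), with mean (12+k)/(12+5+k).
Set (12+k)/(17+k) > 0.93 and solve: k > (0.93·17 − 12)/(1 − 0.93) = 54.429.
The smallest integer exceeding 54.429 is 55.

k = 55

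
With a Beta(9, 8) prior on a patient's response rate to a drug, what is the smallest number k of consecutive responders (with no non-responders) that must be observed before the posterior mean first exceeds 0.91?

k = 72

After k responders and 0 non-responders the posterior is Beta(9+k, 8), with mean (9+k)/(9+8+k).
Set (9+k)/(17+k) > 0.91 and solve: k > (0.91·17 − 9)/(1 − 0.91) = 71.889.
The smallest integer exceeding 71.889 is 72, and checking k=72: (81)/(89) = 0.9101 > 0.91.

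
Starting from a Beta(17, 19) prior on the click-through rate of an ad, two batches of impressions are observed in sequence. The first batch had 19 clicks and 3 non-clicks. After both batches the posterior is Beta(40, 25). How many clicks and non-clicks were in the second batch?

Sequential conjugate updates are equivalent to a single update on the pooled data, so total successes = posterior α − prior α and total failures = posterior β − prior β.
Total across both batches: 40−17=23 clicks, 25−19=6 non-clicks.
Subtract the first batch: 23−19=4 clicks and 6−3=3 non-clicks.

4 clicks and 3 non-clicks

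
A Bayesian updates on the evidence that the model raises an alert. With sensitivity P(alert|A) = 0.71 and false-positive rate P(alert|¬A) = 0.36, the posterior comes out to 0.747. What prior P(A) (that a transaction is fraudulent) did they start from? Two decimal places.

P(A) = 0.60

In odds form, posterior odds = prior odds × likelihood ratio, so prior odds = posterior odds ÷ LR.
Posterior odds = 0.747/(1−0.747) = 2.9526. LR = 0.71/0.36 = 1.9722.
Prior odds = 2.9526/1.9722 = 1.4971, so P(A) = 1.4971/(1+1.4971) ≈ 0.60.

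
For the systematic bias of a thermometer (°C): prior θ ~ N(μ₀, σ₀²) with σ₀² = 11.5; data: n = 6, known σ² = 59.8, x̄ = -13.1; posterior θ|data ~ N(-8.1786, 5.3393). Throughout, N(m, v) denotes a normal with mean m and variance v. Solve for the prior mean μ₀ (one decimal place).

μ₀ = -2.5

The posterior mean is a precision-weighted average: μ_n = (τ₀μ₀ + τ_data·x̄)/(τ₀+τ_data), with τ₀=1/σ₀² and τ_data=n/σ².
Here τ₀ = 1/11.5 = 0.086957 and τ_data = 6/59.8 = 0.100334, so τ_n = 0.187291.
Rearranging for μ₀: μ₀ = (μ_n·τ_n − τ_data·x̄)/τ₀ = (-8.1786·0.187291 − 0.100334·-13.1) / 0.086957 = -0.217403/0.086957 ≈ -2.5.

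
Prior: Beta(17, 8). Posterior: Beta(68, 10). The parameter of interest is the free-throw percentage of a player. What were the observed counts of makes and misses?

51 makes and 2 misses

Beta is conjugate to the binomial likelihood: posterior = Beta(α+s, β+f).
Match parameters: s=68−17=51, f=10−8=2.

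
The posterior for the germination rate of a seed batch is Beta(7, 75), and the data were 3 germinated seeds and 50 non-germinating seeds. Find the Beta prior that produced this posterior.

Beta(4, 25)

Beta is conjugate to the binomial likelihood: posterior = Beta(α+s, β+f).
So α = 7 − 3 = 4 and β = 75 − 50 = 25.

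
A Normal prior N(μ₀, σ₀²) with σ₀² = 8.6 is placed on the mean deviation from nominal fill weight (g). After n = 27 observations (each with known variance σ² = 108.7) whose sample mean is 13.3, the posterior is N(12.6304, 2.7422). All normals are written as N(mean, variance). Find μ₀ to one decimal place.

With known observation variance, the Normal–Normal posterior has precision τ_n = τ₀ + n/σ² and mean μ_n = (τ₀μ₀ + (n/σ²)x̄)/τ_n.
Here τ₀ = 1/8.6 = 0.116279 and τ_data = 27/108.7 = 0.248390, so τ_n = 0.364669.
Rearranging for μ₀: μ₀ = (μ_n·τ_n − τ_data·x̄)/τ₀ = (12.6304·0.364669 − 0.248390·13.3) / 0.116279 = 1.302328/0.116279 ≈ 11.2.

μ₀ = 11.2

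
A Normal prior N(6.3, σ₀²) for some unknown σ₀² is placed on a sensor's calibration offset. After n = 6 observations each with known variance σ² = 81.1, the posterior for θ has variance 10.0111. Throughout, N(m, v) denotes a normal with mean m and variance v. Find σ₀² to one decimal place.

For the Normal–Normal model with known σ², precisions add: τ_n = τ₀ + n/σ².
So 1/σ₀² = 1/10.0111 − 6/81.1 = 0.099889 − 0.073983 = 0.025906.
Hence σ₀² = 1/0.025906 ≈ 38.6.

σ₀² = 38.6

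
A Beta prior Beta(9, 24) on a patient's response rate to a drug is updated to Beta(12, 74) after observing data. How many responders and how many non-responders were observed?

Under Beta–binomial conjugacy the posterior parameters are (a+s, b+f).
Match parameters: s=12−9=3, f=74−24=50.

3 responders and 50 non-responders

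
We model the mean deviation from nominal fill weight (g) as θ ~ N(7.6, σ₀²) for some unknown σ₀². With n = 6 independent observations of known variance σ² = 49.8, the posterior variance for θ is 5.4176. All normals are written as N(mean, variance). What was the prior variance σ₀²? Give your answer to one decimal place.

σ₀² = 15.6

Posterior precision equals prior precision plus data precision: 1/σ_n² = 1/σ₀² + n/σ².
So 1/σ₀² = 1/5.4176 − 6/49.8 = 0.184584 − 0.120482 = 0.064102.
Hence σ₀² = 1/0.064102 ≈ 15.6.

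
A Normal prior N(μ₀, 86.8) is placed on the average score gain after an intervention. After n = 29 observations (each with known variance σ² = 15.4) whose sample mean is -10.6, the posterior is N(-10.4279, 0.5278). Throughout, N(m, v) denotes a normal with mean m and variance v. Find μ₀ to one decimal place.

μ₀ = 17.7

With known observation variance, the Normal–Normal posterior has precision τ_n = τ₀ + n/σ² and mean μ_n = (τ₀μ₀ + (n/σ²)x̄)/τ_n.
Here τ₀ = 1/86.8 = 0.011521 and τ_data = 29/15.4 = 1.883117, so τ_n = 1.894638.
Rearranging for μ₀: μ₀ = (μ_n·τ_n − τ_data·x̄)/τ₀ = (-10.4279·1.894638 − 1.883117·-10.6) / 0.011521 = 0.203945/0.011521 ≈ 17.7.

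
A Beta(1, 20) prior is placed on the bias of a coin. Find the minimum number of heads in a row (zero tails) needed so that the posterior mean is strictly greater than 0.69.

k = 44

After k heads and 0 tails the posterior is Beta(1+k, 20), with mean (1+k)/(1+20+k).
Set (1+k)/(21+k) > 0.69 and solve: k > (0.69·21 − 1)/(1 − 0.69) = 43.516.
The smallest integer exceeding 43.516 is 44.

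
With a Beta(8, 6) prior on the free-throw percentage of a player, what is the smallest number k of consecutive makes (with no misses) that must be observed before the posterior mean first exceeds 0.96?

After k makes and 0 misses the posterior is Beta(8+k, 6), with mean (8+k)/(8+6+k).
Set (8+k)/(14+k) > 0.96 and solve: k > (0.96·14 − 8)/(1 − 0.96) = 136.000.
The smallest integer exceeding 136.000 is 137, and checking k=137: (145)/(151) = 0.9603 > 0.96.

k = 137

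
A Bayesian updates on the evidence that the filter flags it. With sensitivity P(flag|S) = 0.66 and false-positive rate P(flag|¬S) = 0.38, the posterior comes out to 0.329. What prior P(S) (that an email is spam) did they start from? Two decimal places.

In odds form, posterior odds = prior odds × likelihood ratio, so prior odds = posterior odds ÷ LR.
Posterior odds = 0.329/(1−0.329) = 0.4903. LR = 0.66/0.38 = 1.7368.
Prior odds = 0.4903/1.7368 = 0.2823, so P(S) = 0.2823/(1+0.2823) ≈ 0.22.

P(S) = 0.22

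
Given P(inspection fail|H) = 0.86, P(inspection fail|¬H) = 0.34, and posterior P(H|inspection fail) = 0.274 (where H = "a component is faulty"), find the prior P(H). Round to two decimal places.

Bayes' rule in odds form gives O(H|E) = O(H)·[P(E|H)/P(E|¬H)], hence O(H) = O(H|E)/LR.
Posterior odds = 0.274/(1−0.274) = 0.3774. LR = 0.86/0.34 = 2.5294.
Prior odds = 0.3774/2.5294 = 0.1492, so P(H) = 0.1492/(1+0.1492) ≈ 0.13.

P(H) = 0.13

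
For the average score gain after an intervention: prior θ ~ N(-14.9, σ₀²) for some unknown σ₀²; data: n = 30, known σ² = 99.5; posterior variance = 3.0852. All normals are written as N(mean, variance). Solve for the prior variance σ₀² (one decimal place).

Posterior precision equals prior precision plus data precision: 1/σ_n² = 1/σ₀² + n/σ².
So 1/σ₀² = 1/3.0852 − 30/99.5 = 0.324128 − 0.301508 = 0.022620.
Hence σ₀² = 1/0.022620 ≈ 44.2.

σ₀² = 44.2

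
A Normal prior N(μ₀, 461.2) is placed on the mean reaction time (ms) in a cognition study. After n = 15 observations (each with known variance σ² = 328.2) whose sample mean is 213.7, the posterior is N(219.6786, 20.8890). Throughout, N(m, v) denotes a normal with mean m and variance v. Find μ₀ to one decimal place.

The posterior mean is a precision-weighted average: μ_n = (τ₀μ₀ + τ_data·x̄)/(τ₀+τ_data), with τ₀=1/σ₀² and τ_data=n/σ².
Here τ₀ = 1/461.2 = 0.002168 and τ_data = 15/328.2 = 0.045704, so τ_n = 0.047872.
Rearranging for μ₀: μ₀ = (μ_n·τ_n − τ_data·x̄)/τ₀ = (219.6786·0.047872 − 0.045704·213.7) / 0.002168 = 0.749509/0.002168 ≈ 345.7.

μ₀ = 345.7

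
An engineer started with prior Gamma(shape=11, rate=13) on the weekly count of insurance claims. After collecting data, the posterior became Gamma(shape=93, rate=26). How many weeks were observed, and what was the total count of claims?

n = 13 weeks with total 82 claims

Gamma–Poisson conjugacy: posterior shape = α + Σxᵢ, posterior rate = β + n.
Matching: Σxᵢ = 93 − 11 = 82 and n = 26 − 13 = 13.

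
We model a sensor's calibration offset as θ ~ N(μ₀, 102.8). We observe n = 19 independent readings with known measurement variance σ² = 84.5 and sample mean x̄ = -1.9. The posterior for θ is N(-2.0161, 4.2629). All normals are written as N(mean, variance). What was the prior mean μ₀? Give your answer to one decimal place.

With known observation variance, the Normal–Normal posterior has precision τ_n = τ₀ + n/σ² and mean μ_n = (τ₀μ₀ + (n/σ²)x̄)/τ_n.
Here τ₀ = 1/102.8 = 0.009728 and τ_data = 19/84.5 = 0.224852, so τ_n = 0.234580.
Rearranging for μ₀: μ₀ = (μ_n·τ_n − τ_data·x̄)/τ₀ = (-2.0161·0.234580 − 0.224852·-1.9) / 0.009728 = -0.045718/0.009728 ≈ -4.7.

μ₀ = -4.7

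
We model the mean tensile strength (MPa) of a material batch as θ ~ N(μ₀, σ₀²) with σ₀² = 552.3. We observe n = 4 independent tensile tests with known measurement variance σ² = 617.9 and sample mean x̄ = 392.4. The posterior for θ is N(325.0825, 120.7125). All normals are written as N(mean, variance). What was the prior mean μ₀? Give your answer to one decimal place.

μ₀ = 84.4

The posterior mean is a precision-weighted average: μ_n = (τ₀μ₀ + τ_data·x̄)/(τ₀+τ_data), with τ₀=1/σ₀² and τ_data=n/σ².
Here τ₀ = 1/552.3 = 0.001811 and τ_data = 4/617.9 = 0.006474, so τ_n = 0.008285.
Rearranging for μ₀: μ₀ = (μ_n·τ_n − τ_data·x̄)/τ₀ = (325.0825·0.008285 − 0.006474·392.4) / 0.001811 = 0.152911/0.001811 ≈ 84.4.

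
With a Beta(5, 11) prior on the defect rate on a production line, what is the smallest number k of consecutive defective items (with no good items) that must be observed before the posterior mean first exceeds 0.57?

After k defective items and 0 good items the posterior is Beta(5+k, 11), with mean (5+k)/(5+11+k).
Set (5+k)/(16+k) > 0.57 and solve: k > (0.57·16 − 5)/(1 − 0.57) = 9.581.
The smallest integer exceeding 9.581 is 10.

k = 10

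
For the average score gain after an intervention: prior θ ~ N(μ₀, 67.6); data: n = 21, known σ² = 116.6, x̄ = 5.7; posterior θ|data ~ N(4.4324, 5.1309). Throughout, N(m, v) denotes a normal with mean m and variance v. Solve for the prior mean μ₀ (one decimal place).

The posterior mean is a precision-weighted average: μ_n = (τ₀μ₀ + τ_data·x̄)/(τ₀+τ_data), with τ₀=1/σ₀² and τ_data=n/σ².
Here τ₀ = 1/67.6 = 0.014793 and τ_data = 21/116.6 = 0.180103, so τ_n = 0.194896.
Rearranging for μ₀: μ₀ = (μ_n·τ_n − τ_data·x̄)/τ₀ = (4.4324·0.194896 − 0.180103·5.7) / 0.014793 = -0.162730/0.014793 ≈ -11.0.

μ₀ = -11.0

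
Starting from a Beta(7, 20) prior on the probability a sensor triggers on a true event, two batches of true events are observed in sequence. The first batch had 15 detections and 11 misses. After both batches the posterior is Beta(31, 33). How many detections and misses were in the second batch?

9 detections and 2 misses

Sequential conjugate updates are equivalent to a single update on the pooled data, so total successes = posterior α − prior α and total failures = posterior β − prior β.
Total across both batches: 31−7=24 detections, 33−20=13 misses.
Subtract the first batch: 24−15=9 detections and 13−11=2 misses.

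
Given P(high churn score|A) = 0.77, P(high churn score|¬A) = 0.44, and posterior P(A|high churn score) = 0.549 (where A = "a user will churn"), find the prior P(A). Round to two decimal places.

P(A) = 0.41

Bayes' rule in odds form gives O(A|E) = O(A)·[P(E|A)/P(E|¬A)], hence O(A) = O(A|E)/LR.
Posterior odds = 0.549/(1−0.549) = 1.2173. LR = 0.77/0.44 = 1.7500.
Prior odds = 1.2173/1.7500 = 0.6956, so P(A) = 0.6956/(1+0.6956) ≈ 0.41.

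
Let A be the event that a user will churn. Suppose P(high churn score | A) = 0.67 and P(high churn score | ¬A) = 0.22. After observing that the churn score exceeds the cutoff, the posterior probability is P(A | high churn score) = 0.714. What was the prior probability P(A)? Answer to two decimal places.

P(A) = 0.45

In odds form, posterior odds = prior odds × likelihood ratio, so prior odds = posterior odds ÷ LR.
Posterior odds = 0.714/(1−0.714) = 2.4965. LR = 0.67/0.22 = 3.0455.
Prior odds = 2.4965/3.0455 = 0.8197, so P(A) = 0.8197/(1+0.8197) ≈ 0.45.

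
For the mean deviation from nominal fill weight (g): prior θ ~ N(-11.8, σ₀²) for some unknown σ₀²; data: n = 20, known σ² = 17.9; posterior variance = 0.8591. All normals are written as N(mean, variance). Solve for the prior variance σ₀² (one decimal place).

σ₀² = 21.4

For the Normal–Normal model with known σ², precisions add: τ_n = τ₀ + n/σ².
So 1/σ₀² = 1/0.8591 − 20/17.9 = 1.164009 − 1.117318 = 0.046691.
Hence σ₀² = 1/0.046691 ≈ 21.4.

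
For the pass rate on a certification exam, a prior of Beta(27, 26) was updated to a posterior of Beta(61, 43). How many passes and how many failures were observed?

Under Beta–binomial conjugacy the posterior parameters are (a+s, b+f).
So s = 61 − 27 = 34 and f = 43 − 26 = 17.

34 passes and 17 failures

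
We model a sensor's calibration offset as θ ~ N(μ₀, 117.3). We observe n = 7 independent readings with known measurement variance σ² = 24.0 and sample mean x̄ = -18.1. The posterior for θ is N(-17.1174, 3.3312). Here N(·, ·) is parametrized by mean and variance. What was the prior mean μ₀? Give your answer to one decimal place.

μ₀ = 16.5

The posterior mean is a precision-weighted average: μ_n = (τ₀μ₀ + τ_data·x̄)/(τ₀+τ_data), with τ₀=1/σ₀² and τ_data=n/σ².
Here τ₀ = 1/117.3 = 0.008525 and τ_data = 7/24.0 = 0.291667, so τ_n = 0.300192.
Rearranging for μ₀: μ₀ = (μ_n·τ_n − τ_data·x̄)/τ₀ = (-17.1174·0.300192 − 0.291667·-18.1) / 0.008525 = 0.140666/0.008525 ≈ 16.5.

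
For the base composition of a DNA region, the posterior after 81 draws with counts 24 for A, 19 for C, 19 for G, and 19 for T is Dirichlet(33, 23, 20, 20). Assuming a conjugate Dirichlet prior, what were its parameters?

For a Dirichlet(α) prior with multinomial counts c, the posterior is Dirichlet(α + c) componentwise.
Subtract each count from the matching posterior parameter: 33−24=9, 23−19=4, 20−19=1, 20−19=1.

Dirichlet(9, 4, 1, 1)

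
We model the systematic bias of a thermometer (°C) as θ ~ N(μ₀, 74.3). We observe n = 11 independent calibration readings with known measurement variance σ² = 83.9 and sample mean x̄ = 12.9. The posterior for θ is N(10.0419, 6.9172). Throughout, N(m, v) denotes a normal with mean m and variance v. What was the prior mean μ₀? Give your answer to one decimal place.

With known observation variance, the Normal–Normal posterior has precision τ_n = τ₀ + n/σ² and mean μ_n = (τ₀μ₀ + (n/σ²)x̄)/τ_n.
Here τ₀ = 1/74.3 = 0.013459 and τ_data = 11/83.9 = 0.131108, so τ_n = 0.144567.
Rearranging for μ₀: μ₀ = (μ_n·τ_n − τ_data·x̄)/τ₀ = (10.0419·0.144567 − 0.131108·12.9) / 0.013459 = -0.239566/0.013459 ≈ -17.8.

μ₀ = -17.8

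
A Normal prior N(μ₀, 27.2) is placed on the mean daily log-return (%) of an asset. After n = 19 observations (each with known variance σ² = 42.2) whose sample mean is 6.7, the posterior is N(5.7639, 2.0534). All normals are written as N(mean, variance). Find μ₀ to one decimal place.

The posterior mean is a precision-weighted average: μ_n = (τ₀μ₀ + τ_data·x̄)/(τ₀+τ_data), with τ₀=1/σ₀² and τ_data=n/σ².
Here τ₀ = 1/27.2 = 0.036765 and τ_data = 19/42.2 = 0.450237, so τ_n = 0.487002.
Rearranging for μ₀: μ₀ = (μ_n·τ_n − τ_data·x̄)/τ₀ = (5.7639·0.487002 − 0.450237·6.7) / 0.036765 = -0.209557/0.036765 ≈ -5.7.

μ₀ = -5.7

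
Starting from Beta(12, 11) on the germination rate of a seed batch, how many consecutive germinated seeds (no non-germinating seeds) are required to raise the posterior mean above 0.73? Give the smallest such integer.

k = 18

After k germinated seeds and 0 non-germinating seeds the posterior is Beta(12+k, 11), with mean (12+k)/(12+11+k).
Set (12+k)/(23+k) > 0.73 and solve: k > (0.73·23 − 12)/(1 − 0.73) = 17.741.
The smallest integer exceeding 17.741 is 18.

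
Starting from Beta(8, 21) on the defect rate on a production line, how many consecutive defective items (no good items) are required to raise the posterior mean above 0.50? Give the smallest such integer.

After k defective items and 0 good items the posterior is Beta(8+k, 21), with mean (8+k)/(8+21+k).
Set (8+k)/(29+k) > 0.50 and solve: k > (0.50·29 − 8)/(1 − 0.50) = 13.000.
The smallest integer exceeding 13.000 is 14.

k = 14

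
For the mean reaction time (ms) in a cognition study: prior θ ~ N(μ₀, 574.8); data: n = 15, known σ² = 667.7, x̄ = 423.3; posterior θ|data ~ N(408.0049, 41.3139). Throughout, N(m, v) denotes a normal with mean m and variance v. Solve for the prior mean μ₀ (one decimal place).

μ₀ = 210.5

The posterior mean is a precision-weighted average: μ_n = (τ₀μ₀ + τ_data·x̄)/(τ₀+τ_data), with τ₀=1/σ₀² and τ_data=n/σ².
Here τ₀ = 1/574.8 = 0.001740 and τ_data = 15/667.7 = 0.022465, so τ_n = 0.024205.
Rearranging for μ₀: μ₀ = (μ_n·τ_n − τ_data·x̄)/τ₀ = (408.0049·0.024205 − 0.022465·423.3) / 0.001740 = 0.366324/0.001740 ≈ 210.5.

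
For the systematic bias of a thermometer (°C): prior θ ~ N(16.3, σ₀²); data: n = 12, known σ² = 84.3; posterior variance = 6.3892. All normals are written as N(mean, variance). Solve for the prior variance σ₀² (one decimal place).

Posterior precision equals prior precision plus data precision: 1/σ_n² = 1/σ₀² + n/σ².
So 1/σ₀² = 1/6.3892 − 12/84.3 = 0.156514 − 0.142349 = 0.014165.
Hence σ₀² = 1/0.014165 ≈ 70.6.

σ₀² = 70.6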